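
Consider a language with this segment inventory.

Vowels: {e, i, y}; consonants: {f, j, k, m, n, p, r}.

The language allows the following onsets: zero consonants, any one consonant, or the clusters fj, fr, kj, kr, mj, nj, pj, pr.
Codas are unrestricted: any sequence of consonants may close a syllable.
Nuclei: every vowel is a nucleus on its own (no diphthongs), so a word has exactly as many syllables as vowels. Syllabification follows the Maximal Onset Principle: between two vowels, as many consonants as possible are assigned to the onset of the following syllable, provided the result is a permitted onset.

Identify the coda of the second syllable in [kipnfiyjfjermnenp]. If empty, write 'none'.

The vowels are i, i, y, e, e — 5 nuclei, so 5 syllables.
V1 /i/ – V2 /i/: /pnf/ splits as /pn/ + /f/ (/f/ is the longest suffix that is a licit onset).
V2 /i/ – V3 /y/: hiatus — the boundary sits between the two vowels.
V3 /y/ – V4 /e/: cluster /jfj/ — the longest permitted-onset suffix is /fj/; onset = /fj/, preceding coda = /j/.
V4 /e/ – V5 /e/: cluster /rmn/ — the longest permitted-onset suffix is /n/; onset = /n/, preceding coda = /rm/.
So the parse is kipn.fi.yj.fjerm.nenp.
Syllable 2 is /fi/: onset /f/, nucleus /i/, coda ∅.

none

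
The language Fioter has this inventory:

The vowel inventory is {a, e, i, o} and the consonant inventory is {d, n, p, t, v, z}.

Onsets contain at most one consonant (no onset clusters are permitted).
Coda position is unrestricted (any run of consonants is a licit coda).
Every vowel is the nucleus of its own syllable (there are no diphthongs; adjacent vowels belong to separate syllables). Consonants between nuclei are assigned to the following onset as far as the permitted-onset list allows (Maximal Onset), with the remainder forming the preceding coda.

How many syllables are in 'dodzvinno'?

3

Vowels present: o, i, o; each is a nucleus, giving 3 syllables.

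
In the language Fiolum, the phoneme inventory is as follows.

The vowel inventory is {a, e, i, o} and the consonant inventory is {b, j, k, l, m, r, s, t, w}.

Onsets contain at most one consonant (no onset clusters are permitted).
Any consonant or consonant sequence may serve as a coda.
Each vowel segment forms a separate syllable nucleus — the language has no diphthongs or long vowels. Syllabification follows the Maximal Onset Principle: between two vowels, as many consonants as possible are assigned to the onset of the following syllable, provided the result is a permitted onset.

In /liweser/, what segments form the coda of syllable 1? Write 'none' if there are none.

none

Nuclei (vowels): i, e, e → 3 syllables.
Between /i/ (V1) and /e/ (V2): /w/ → onset of the next syllable (single consonants are always licit onsets).
Between /e/ (V2) and /e/ (V3): just /s/ — single C goes to the following onset.
So the parse is li.we.ser.
Syllable 1 is /li/: onset /l/, nucleus /i/, coda ∅.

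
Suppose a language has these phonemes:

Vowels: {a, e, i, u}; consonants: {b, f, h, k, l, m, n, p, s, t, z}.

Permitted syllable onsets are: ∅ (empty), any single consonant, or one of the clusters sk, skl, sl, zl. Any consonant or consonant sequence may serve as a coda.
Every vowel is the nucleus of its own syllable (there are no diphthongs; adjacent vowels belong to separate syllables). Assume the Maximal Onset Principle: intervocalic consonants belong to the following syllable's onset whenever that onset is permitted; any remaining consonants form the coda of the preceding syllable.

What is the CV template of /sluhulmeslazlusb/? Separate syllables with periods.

Vowels present: u, u, e, a, u; each is a nucleus, giving 5 syllables.
/u…u/ gap (V1→V2): /h/ is a single consonant, so it becomes the next onset.
/u…e/ gap (V2→V3): /lm/ — longest licit onset from the right is /m/, leaving /l/ as coda.
/e…a/ gap (V3→V4): cluster /sl/ — /sl/ is itself a permitted onset, so the whole cluster goes right; preceding coda = ∅.
/a…u/ gap (V4→V5): /zl/ — entire cluster is a permitted onset → onset /zl/, coda ∅.
Result: slu.hul.me.sla.zlusb.
Mapping each syllable to C/V: /slu/ → CCV, /hul/ → CVC, /me/ → CV, /sla/ → CCV, /zlusb/ → CCVCC.

CCV.CVC.CV.CCV.CCVCC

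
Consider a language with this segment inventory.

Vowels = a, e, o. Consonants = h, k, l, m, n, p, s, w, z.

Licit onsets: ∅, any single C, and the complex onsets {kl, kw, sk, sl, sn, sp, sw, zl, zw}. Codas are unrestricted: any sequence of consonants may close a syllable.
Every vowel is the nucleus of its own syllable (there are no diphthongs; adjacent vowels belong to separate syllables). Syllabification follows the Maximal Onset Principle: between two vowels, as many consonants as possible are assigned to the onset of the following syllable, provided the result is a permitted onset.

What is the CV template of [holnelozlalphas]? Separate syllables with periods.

CVC.CV.CV.CCVCC.CVC

The vowels are o, e, o, a, a — 5 nuclei, so 5 syllables.
σ1/σ2 boundary: /ln/; trying suffixes from longest down, /n/ is the first permitted one, so coda /l/ | onset /n/.
σ2/σ3 boundary: /l/ is a single consonant, so it becomes the next onset.
σ3/σ4 boundary: cluster /zl/ — /zl/ is itself a permitted onset, so the whole cluster goes right; preceding coda = ∅.
σ4/σ5 boundary: cluster /lph/ — the longest permitted-onset suffix is /h/; onset = /h/, preceding coda = /lp/.
So the parse is hol.ne.lo.zlalp.has.
Mapping each syllable to C/V: /hol/ → CVC, /ne/ → CV, /lo/ → CV, /zlalp/ → CCVCC, /has/ → CVC.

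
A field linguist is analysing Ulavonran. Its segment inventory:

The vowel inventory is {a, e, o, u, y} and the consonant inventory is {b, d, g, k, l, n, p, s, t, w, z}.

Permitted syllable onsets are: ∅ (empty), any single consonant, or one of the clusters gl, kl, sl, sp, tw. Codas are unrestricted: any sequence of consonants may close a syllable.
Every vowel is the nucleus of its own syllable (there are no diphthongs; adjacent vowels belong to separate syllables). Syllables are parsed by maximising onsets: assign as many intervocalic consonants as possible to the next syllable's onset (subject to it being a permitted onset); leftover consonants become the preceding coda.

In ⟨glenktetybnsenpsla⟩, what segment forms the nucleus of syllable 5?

Vowels present: e, e, y, e, a; each is a nucleus, giving 5 syllables.
The fifth nucleus (vowel 5 from the left) is /a/.

a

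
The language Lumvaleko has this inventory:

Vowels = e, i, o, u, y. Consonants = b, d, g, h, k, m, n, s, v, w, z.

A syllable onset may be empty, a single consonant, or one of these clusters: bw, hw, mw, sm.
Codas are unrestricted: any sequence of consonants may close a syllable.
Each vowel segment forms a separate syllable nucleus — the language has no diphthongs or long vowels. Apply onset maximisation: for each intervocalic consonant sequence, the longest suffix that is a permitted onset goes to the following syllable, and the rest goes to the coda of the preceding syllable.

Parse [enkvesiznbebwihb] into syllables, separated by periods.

Nuclei (vowels): e, e, i, e, i → 5 syllables.
σ1/σ2 boundary: /nkv/; trying suffixes from longest down, /v/ is the first permitted one, so coda /nk/ | onset /v/.
σ2/σ3 boundary: /s/ is a single consonant, so it becomes the next onset.
σ3/σ4 boundary: /znb/ splits as /zn/ + /b/ (/b/ is the longest suffix that is a licit onset).
σ4/σ5 boundary: /bw/ is a licit onset in full, so it all attaches to the next syllable.

enk.ve.sizn.be.bwihb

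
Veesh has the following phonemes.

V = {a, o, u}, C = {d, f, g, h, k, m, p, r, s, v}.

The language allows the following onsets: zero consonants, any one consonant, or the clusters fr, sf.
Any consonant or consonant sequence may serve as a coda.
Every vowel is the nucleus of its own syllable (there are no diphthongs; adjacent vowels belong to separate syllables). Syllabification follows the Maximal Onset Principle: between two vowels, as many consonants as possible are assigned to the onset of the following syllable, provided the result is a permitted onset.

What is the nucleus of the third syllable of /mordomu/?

u

Vowels present: o, o, u; each is a nucleus, giving 3 syllables.
The third nucleus (vowel 3 from the left) is /u/.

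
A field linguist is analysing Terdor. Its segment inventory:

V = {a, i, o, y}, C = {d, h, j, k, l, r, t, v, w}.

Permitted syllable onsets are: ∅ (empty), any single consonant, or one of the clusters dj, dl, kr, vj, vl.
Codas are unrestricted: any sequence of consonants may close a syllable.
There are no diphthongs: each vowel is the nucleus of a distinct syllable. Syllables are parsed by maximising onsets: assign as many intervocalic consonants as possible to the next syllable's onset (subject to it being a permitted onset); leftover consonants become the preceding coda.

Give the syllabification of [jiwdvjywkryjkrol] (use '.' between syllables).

Nuclei (vowels): i, y, y, o → 4 syllables.
/i…y/ gap (V1→V2): /wdvj/ — longest licit onset from the right is /vj/, leaving /wd/ as coda.
/y…y/ gap (V2→V3): /wkr/; trying suffixes from longest down, /kr/ is the first permitted one, so coda /w/ | onset /kr/.
/y…o/ gap (V3→V4): /jkr/ — longest licit onset from the right is /kr/, leaving /j/ as coda.

jiwd.vjyw.kryj.krol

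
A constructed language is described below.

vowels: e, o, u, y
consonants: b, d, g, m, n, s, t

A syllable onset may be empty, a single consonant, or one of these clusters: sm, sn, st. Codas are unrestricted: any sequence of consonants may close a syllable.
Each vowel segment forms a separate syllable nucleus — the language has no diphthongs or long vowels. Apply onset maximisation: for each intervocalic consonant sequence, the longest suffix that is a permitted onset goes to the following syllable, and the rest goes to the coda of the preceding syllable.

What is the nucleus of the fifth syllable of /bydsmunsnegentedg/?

Vowels present: y, u, e, e, e; each is a nucleus, giving 5 syllables.
The fifth nucleus (vowel 5 from the left) is /e/.

e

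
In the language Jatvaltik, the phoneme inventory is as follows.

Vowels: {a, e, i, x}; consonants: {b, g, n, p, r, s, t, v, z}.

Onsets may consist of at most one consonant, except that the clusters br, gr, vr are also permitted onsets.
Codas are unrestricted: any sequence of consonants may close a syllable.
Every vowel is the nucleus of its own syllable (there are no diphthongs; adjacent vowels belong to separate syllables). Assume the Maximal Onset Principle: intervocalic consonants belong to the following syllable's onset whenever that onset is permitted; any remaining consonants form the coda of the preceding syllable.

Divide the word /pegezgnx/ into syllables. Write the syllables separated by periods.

Nuclei (vowels): e, e, x → 3 syllables.
Between /e/ (V1) and /e/ (V2): /g/ is a single consonant, so it becomes the next onset.
Between /e/ (V2) and /x/ (V3): cluster /zgn/ — the longest permitted-onset suffix is /n/; onset = /n/, preceding coda = /zg/.

pe.gezg.nx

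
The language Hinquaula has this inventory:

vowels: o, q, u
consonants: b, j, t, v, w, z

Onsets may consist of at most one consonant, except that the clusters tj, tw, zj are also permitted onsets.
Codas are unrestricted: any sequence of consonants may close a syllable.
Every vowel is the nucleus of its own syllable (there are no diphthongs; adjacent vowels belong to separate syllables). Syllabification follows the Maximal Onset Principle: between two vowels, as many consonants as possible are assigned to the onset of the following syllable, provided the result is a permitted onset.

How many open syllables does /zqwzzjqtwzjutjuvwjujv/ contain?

1

Vowels present: q, q, u, u, u; each is a nucleus, giving 5 syllables.
V1 /q/ – V2 /q/: /wzzj/; trying suffixes from longest down, /zj/ is the first permitted one, so coda /wz/ | onset /zj/.
V2 /q/ – V3 /u/: /twzj/; trying suffixes from longest down, /zj/ is the first permitted one, so coda /tw/ | onset /zj/.
V3 /u/ – V4 /u/: /tj/ — entire cluster is a permitted onset → onset /tj/, coda ∅.
V4 /u/ – V5 /u/: cluster /vwj/ — the longest permitted-onset suffix is /j/; onset = /j/, preceding coda = /vw/.
So the parse is zqwz.zjqtw.zju.tjuvw.jujv.
Classifying each syllable: /zqwz/ (closed), /zjqtw/ (closed), /zju/ (open), /tjuvw/ (closed), /jujv/ (closed).
Open syllables: 1.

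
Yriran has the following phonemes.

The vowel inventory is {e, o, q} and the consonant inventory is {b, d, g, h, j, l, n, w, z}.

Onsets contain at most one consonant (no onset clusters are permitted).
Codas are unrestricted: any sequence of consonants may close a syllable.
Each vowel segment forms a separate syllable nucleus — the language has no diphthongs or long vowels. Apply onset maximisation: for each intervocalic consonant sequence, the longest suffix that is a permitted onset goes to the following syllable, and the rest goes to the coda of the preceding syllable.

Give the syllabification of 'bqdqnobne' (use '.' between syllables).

Vowels present: q, q, o, e; each is a nucleus, giving 4 syllables.
V1 /q/ – V2 /q/: /d/ → onset of the next syllable (single consonants are always licit onsets).
V2 /q/ – V3 /o/: /n/ → onset of the next syllable (single consonants are always licit onsets).
V3 /o/ – V4 /e/: cluster /bn/ — the longest permitted-onset suffix is /n/; onset = /n/, preceding coda = /b/.

bq.dq.nob.ne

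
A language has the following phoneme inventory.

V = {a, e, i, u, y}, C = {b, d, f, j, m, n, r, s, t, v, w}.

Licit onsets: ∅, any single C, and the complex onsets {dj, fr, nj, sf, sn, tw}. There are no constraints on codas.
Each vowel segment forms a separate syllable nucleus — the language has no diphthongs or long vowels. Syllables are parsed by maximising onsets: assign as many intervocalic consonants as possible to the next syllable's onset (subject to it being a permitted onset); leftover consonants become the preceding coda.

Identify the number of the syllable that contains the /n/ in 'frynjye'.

Nuclei (vowels): y, y, e → 3 syllables.
/y…y/ gap (V1→V2): /nj/ is a licit onset in full, so it all attaches to the next syllable.
/y…e/ gap (V2→V3): hiatus — the boundary sits between the two vowels.
So the parse is fry.njy.e.
The /n/ is in the onset of syllable 2 (/njy/).

2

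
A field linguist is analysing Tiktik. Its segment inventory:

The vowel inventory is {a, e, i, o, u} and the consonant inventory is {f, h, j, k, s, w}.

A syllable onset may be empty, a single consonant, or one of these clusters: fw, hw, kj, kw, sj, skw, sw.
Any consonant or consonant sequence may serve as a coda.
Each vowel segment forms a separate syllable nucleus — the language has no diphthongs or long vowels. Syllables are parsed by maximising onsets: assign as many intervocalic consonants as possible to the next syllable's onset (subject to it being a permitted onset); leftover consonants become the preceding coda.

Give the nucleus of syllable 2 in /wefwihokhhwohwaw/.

The vowels are e, i, o, o, a — 5 nuclei, so 5 syllables.
The second nucleus (vowel 2 from the left) is /i/.

i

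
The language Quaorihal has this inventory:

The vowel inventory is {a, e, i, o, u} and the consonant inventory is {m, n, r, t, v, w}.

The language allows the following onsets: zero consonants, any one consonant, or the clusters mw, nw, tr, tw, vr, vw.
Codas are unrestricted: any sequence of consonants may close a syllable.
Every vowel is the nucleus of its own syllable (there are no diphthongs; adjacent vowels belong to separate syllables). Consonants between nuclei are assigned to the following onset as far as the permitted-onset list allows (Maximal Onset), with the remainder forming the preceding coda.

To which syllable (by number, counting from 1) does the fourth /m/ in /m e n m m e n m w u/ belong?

Vowels present: e, e, u; each is a nucleus, giving 3 syllables.
/e…e/ gap (V1→V2): /nmm/ splits as /nm/ + /m/ (/m/ is the longest suffix that is a licit onset).
/e…u/ gap (V2→V3): cluster /nmw/ — the longest permitted-onset suffix is /mw/; onset = /mw/, preceding coda = /n/.
So the parse is menm.men.mwu.
The fourth /m/ is in the onset of syllable 3 (/mwu/).

3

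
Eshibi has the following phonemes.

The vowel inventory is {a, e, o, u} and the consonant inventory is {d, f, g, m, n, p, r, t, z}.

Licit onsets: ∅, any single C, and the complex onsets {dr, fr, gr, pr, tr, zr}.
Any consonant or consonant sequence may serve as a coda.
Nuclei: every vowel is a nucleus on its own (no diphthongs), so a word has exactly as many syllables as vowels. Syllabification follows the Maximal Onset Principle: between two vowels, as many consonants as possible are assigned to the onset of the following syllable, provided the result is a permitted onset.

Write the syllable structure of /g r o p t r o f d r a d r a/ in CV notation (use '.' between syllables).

CCVC.CCVC.CCV.CCV

Vowels present: o, o, a, a; each is a nucleus, giving 4 syllables.
V1 /o/ – V2 /o/: /ptr/; trying suffixes from longest down, /tr/ is the first permitted one, so coda /p/ | onset /tr/.
V2 /o/ – V3 /a/: /fdr/ splits as /f/ + /dr/ (/dr/ is the longest suffix that is a licit onset).
V3 /a/ – V4 /a/: /dr/ is a licit onset in full, so it all attaches to the next syllable.
Putting it together: grop.trof.dra.dra.
Mapping each syllable to C/V: /grop/ → CCVC, /trof/ → CCVC, /dra/ → CCV, /dra/ → CCV.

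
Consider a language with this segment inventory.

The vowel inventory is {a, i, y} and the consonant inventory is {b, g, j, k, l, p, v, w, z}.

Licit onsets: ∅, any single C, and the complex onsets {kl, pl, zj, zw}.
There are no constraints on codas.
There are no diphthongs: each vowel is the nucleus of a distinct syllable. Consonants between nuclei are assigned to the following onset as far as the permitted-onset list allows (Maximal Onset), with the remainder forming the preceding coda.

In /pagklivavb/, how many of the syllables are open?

Vowels present: a, i, a; each is a nucleus, giving 3 syllables.
Between /a/ (V1) and /i/ (V2): /gkl/; trying suffixes from longest down, /kl/ is the first permitted one, so coda /g/ | onset /kl/.
Between /i/ (V2) and /a/ (V3): just /v/ — single C goes to the following onset.
Result: pag.kli.vavb.
Classifying each syllable: /pag/ (closed), /kli/ (open), /vavb/ (closed).
Open syllables: 1.

1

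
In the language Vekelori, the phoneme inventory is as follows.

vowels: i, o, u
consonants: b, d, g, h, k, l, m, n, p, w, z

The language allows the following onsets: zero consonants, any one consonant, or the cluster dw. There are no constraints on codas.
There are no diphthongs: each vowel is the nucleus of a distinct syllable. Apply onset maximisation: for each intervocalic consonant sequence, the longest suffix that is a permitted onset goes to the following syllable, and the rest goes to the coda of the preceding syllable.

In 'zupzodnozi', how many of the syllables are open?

2

Nuclei (vowels): u, o, o, i → 4 syllables.
/u…o/ gap (V1→V2): /pz/ splits as /p/ + /z/ (/z/ is the longest suffix that is a licit onset).
/o…o/ gap (V2→V3): /dn/ — longest licit onset from the right is /n/, leaving /d/ as coda.
/o…i/ gap (V3→V4): /z/ → onset of the next syllable (single consonants are always licit onsets).
Result: zup.zod.no.zi.
Classifying each syllable: /zup/ (closed), /zod/ (closed), /no/ (open), /zi/ (open).
Open syllables: 2.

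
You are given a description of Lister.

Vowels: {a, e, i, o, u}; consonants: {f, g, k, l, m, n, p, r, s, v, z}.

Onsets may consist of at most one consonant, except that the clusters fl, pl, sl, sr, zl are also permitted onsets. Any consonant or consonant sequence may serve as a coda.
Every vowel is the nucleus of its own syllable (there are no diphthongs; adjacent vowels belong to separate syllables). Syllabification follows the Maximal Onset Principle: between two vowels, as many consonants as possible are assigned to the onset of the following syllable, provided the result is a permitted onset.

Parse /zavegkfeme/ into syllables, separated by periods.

The vowels are a, e, e, e — 4 nuclei, so 4 syllables.
Between /a/ (V1) and /e/ (V2): /v/ is a single consonant, so it becomes the next onset.
Between /e/ (V2) and /e/ (V3): /gkf/; trying suffixes from longest down, /f/ is the first permitted one, so coda /gk/ | onset /f/.
Between /e/ (V3) and /e/ (V4): /m/ is a single consonant, so it becomes the next onset.

za.vegk.fe.me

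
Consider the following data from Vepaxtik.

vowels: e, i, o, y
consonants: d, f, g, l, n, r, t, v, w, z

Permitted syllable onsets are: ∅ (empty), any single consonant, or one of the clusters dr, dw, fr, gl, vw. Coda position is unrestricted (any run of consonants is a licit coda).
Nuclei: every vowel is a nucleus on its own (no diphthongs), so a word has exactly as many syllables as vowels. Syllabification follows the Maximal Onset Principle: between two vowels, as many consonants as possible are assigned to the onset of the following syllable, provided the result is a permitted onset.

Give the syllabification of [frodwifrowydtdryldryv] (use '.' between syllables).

fro.dwi.fro.wydt.dryl.dryv

Nuclei (vowels): o, i, o, y, y, y → 6 syllables.
V1 /o/ – V2 /i/: /dw/ is a licit onset in full, so it all attaches to the next syllable.
V2 /i/ – V3 /o/: /fr/ is a licit onset in full, so it all attaches to the next syllable.
V3 /o/ – V4 /y/: just /w/ — single C goes to the following onset.
V4 /y/ – V5 /y/: /dtdr/; trying suffixes from longest down, /dr/ is the first permitted one, so coda /dt/ | onset /dr/.
V5 /y/ – V6 /y/: cluster /ldr/ — the longest permitted-onset suffix is /dr/; onset = /dr/, preceding coda = /l/.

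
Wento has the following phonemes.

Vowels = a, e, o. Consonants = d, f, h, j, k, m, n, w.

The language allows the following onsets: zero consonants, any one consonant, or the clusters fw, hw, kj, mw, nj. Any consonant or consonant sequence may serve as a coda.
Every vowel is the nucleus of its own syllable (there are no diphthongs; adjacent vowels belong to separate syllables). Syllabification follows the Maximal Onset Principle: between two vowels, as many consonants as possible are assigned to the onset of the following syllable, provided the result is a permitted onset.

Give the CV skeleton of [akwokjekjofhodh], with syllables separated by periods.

Nuclei (vowels): a, o, e, o, o → 5 syllables.
σ1/σ2 boundary: /kw/; trying suffixes from longest down, /w/ is the first permitted one, so coda /k/ | onset /w/.
σ2/σ3 boundary: cluster /kj/ — /kj/ is itself a permitted onset, so the whole cluster goes right; preceding coda = ∅.
σ3/σ4 boundary: cluster /kj/ — /kj/ is itself a permitted onset, so the whole cluster goes right; preceding coda = ∅.
σ4/σ5 boundary: cluster /fh/ — the longest permitted-onset suffix is /h/; onset = /h/, preceding coda = /f/.
So the parse is ak.wo.kje.kjof.hodh.
Mapping each syllable to C/V: /ak/ → VC, /wo/ → CV, /kje/ → CCV, /kjof/ → CCVC, /hodh/ → CVCC.

VC.CV.CCV.CCVC.CVCC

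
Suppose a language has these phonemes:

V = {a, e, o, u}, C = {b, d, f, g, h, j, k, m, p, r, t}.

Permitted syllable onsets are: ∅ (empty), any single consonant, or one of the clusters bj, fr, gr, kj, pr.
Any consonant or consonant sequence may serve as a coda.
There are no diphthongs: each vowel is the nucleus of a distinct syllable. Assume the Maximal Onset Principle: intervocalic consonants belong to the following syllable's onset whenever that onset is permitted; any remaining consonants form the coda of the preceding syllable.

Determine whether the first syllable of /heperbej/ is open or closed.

Vowels present: e, e, e; each is a nucleus, giving 3 syllables.
/e…e/ gap (V1→V2): /p/ → onset of the next syllable (single consonants are always licit onsets).
/e…e/ gap (V2→V3): /rb/ — longest licit onset from the right is /b/, leaving /r/ as coda.
Result: he.per.bej.
Syllable 1 is /he/; it ends in its nucleus with no coda, so it is open.

open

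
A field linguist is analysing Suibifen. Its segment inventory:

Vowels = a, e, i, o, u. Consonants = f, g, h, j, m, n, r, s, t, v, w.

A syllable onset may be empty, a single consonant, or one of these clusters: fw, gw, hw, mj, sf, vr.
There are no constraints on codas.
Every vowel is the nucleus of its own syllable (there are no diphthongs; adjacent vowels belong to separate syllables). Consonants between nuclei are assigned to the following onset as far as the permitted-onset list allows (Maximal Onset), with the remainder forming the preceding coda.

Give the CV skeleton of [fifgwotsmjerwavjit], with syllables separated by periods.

Vowels present: i, o, e, a, i; each is a nucleus, giving 5 syllables.
σ1/σ2 boundary: /fgw/; trying suffixes from longest down, /gw/ is the first permitted one, so coda /f/ | onset /gw/.
σ2/σ3 boundary: /tsmj/ — longest licit onset from the right is /mj/, leaving /ts/ as coda.
σ3/σ4 boundary: /rw/; trying suffixes from longest down, /w/ is the first permitted one, so coda /r/ | onset /w/.
σ4/σ5 boundary: /vj/ splits as /v/ + /j/ (/j/ is the longest suffix that is a licit onset).
Putting it together: fif.gwots.mjer.wav.jit.
Mapping each syllable to C/V: /fif/ → CVC, /gwots/ → CCVCC, /mjer/ → CCVC, /wav/ → CVC, /jit/ → CVC.

CVC.CCVCC.CCVC.CVC.CVC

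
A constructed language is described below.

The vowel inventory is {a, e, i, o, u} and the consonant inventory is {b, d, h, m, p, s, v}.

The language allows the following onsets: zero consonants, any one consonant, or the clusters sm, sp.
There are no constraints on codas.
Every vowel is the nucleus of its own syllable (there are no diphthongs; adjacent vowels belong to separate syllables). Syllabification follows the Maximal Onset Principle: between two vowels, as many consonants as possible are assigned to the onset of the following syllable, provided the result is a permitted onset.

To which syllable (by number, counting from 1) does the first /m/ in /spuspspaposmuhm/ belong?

4

Vowels present: u, a, o, u; each is a nucleus, giving 4 syllables.
V1 /u/ – V2 /a/: /spsp/ — longest licit onset from the right is /sp/, leaving /sp/ as coda.
V2 /a/ – V3 /o/: /p/ is a single consonant, so it becomes the next onset.
V3 /o/ – V4 /u/: cluster /sm/ — /sm/ is itself a permitted onset, so the whole cluster goes right; preceding coda = ∅.
Syllabification: spusp.spa.po.smuhm.
The first /m/ is in the onset of syllable 4 (/smuhm/).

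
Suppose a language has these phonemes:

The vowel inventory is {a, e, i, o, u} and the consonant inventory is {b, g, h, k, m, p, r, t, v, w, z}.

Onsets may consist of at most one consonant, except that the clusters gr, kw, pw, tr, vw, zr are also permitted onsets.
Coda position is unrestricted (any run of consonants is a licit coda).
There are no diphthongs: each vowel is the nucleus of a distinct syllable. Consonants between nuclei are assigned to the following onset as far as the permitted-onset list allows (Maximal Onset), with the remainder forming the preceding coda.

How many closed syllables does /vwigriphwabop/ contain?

The vowels are i, i, a, o — 4 nuclei, so 4 syllables.
/i…i/ gap (V1→V2): /gr/ is a licit onset in full, so it all attaches to the next syllable.
/i…a/ gap (V2→V3): cluster /phw/ — the longest permitted-onset suffix is /w/; onset = /w/, preceding coda = /ph/.
/a…o/ gap (V3→V4): /b/ is a single consonant, so it becomes the next onset.
So the parse is vwi.griph.wa.bop.
Classifying each syllable: /vwi/ (open), /griph/ (closed), /wa/ (open), /bop/ (closed).
Closed syllables: 2.

2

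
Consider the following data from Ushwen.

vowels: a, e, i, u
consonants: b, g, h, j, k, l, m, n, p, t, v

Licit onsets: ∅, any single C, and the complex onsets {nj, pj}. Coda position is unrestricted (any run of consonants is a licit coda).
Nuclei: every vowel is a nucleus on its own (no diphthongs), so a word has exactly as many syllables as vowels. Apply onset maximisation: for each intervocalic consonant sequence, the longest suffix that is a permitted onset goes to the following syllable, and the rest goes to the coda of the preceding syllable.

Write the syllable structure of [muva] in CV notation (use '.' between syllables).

Vowels present: u, a; each is a nucleus, giving 2 syllables.
Between /u/ (V1) and /a/ (V2): just /v/ — single C goes to the following onset.
Result: mu.va.
Mapping each syllable to C/V: /mu/ → CV, /va/ → CV.

CV.CV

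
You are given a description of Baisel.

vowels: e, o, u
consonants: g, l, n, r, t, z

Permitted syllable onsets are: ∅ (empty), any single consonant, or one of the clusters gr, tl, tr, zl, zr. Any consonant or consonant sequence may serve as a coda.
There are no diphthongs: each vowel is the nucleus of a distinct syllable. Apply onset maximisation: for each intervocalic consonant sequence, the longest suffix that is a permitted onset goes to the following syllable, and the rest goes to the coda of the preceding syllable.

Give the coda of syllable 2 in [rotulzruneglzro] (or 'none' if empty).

l

The vowels are o, u, u, e, o — 5 nuclei, so 5 syllables.
/o…u/ gap (V1→V2): /t/ is a single consonant, so it becomes the next onset.
/u…u/ gap (V2→V3): /lzr/ — longest licit onset from the right is /zr/, leaving /l/ as coda.
/u…e/ gap (V3→V4): /n/ → onset of the next syllable (single consonants are always licit onsets).
/e…o/ gap (V4→V5): /glzr/ — longest licit onset from the right is /zr/, leaving /gl/ as coda.
Result: ro.tul.zru.negl.zro.
Syllable 2 is /tul/: onset /t/, nucleus /u/, coda /l/.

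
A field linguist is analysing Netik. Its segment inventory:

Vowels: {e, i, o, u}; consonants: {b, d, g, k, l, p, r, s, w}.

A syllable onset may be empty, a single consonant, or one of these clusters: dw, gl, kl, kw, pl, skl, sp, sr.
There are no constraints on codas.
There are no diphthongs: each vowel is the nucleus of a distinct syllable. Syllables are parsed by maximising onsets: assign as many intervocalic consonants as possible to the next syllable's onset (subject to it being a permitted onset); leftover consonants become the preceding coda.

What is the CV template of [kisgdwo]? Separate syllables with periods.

Vowels present: i, o; each is a nucleus, giving 2 syllables.
/i…o/ gap (V1→V2): /sgdw/; trying suffixes from longest down, /dw/ is the first permitted one, so coda /sg/ | onset /dw/.
So the parse is kisg.dwo.
Mapping each syllable to C/V: /kisg/ → CVCC, /dwo/ → CCV.

CVCC.CCV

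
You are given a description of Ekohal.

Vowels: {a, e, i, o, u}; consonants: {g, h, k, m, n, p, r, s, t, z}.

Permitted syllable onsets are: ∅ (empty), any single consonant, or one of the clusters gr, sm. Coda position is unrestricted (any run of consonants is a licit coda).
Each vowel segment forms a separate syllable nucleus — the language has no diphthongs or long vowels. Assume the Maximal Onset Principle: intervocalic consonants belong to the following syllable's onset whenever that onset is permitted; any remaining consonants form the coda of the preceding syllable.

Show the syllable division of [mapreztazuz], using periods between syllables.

The vowels are a, e, a, u — 4 nuclei, so 4 syllables.
V1 /a/ – V2 /e/: /pr/ splits as /p/ + /r/ (/r/ is the longest suffix that is a licit onset).
V2 /e/ – V3 /a/: cluster /zt/ — the longest permitted-onset suffix is /t/; onset = /t/, preceding coda = /z/.
V3 /a/ – V4 /u/: /z/ is a single consonant, so it becomes the next onset.

map.rez.ta.zuz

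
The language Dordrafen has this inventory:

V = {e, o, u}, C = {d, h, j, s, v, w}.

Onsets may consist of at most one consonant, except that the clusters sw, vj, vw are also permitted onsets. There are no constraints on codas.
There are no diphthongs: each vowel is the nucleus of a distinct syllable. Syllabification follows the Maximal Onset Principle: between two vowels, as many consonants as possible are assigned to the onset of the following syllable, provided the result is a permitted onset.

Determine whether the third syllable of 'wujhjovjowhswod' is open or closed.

The vowels are u, o, o, o — 4 nuclei, so 4 syllables.
/u…o/ gap (V1→V2): /jhj/; trying suffixes from longest down, /j/ is the first permitted one, so coda /jh/ | onset /j/.
/o…o/ gap (V2→V3): /vj/ is a licit onset in full, so it all attaches to the next syllable.
/o…o/ gap (V3→V4): /whsw/; trying suffixes from longest down, /sw/ is the first permitted one, so coda /wh/ | onset /sw/.
So the parse is wujh.jo.vjowh.swod.
Syllable 3 is /vjowh/ with coda /wh/, so it is closed.

closed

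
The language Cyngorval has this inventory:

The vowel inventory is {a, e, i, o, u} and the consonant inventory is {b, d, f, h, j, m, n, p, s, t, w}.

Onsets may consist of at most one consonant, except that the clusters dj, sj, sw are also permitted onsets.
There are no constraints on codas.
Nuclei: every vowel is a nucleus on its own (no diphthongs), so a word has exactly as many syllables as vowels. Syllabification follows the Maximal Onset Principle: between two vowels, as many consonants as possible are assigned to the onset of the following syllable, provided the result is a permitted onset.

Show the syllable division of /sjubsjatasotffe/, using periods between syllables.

sjub.sja.ta.sotf.fe

Vowels present: u, a, a, o, e; each is a nucleus, giving 5 syllables.
Between /u/ (V1) and /a/ (V2): cluster /bsj/ — the longest permitted-onset suffix is /sj/; onset = /sj/, preceding coda = /b/.
Between /a/ (V2) and /a/ (V3): just /t/ — single C goes to the following onset.
Between /a/ (V3) and /o/ (V4): /s/ is a single consonant, so it becomes the next onset.
Between /o/ (V4) and /e/ (V5): cluster /tff/ — the longest permitted-onset suffix is /f/; onset = /f/, preceding coda = /tf/.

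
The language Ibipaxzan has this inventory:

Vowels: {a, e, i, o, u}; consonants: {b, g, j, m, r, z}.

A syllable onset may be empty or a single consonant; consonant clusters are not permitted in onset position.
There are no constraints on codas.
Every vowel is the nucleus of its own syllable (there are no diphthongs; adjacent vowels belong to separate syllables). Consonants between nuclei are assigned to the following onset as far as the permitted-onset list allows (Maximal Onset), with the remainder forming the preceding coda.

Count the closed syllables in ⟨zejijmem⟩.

2

The vowels are e, i, e — 3 nuclei, so 3 syllables.
V1 /e/ – V2 /i/: just /j/ — single C goes to the following onset.
V2 /i/ – V3 /e/: cluster /jm/ — the longest permitted-onset suffix is /m/; onset = /m/, preceding coda = /j/.
Putting it together: ze.jij.mem.
Classifying each syllable: /ze/ (open), /jij/ (closed), /mem/ (closed).
Closed syllables: 2.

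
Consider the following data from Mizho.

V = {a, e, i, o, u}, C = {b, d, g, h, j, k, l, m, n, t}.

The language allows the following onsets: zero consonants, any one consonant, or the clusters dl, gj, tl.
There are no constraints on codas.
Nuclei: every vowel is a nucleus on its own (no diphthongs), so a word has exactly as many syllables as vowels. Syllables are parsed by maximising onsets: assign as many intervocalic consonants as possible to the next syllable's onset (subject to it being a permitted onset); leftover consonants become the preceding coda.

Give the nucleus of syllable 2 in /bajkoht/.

Nuclei (vowels): a, o → 2 syllables.
The second nucleus (vowel 2 from the left) is /o/.

o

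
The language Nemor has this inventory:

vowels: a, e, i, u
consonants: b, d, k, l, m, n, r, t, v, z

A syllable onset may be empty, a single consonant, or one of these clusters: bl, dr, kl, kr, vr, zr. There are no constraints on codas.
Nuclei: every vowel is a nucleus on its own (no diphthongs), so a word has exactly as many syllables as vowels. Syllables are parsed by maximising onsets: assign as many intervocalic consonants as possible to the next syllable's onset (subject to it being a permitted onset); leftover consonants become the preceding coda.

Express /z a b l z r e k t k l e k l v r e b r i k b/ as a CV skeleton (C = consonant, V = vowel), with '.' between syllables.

CVCC.CCVCC.CCVCC.CCVC.CVCC

The vowels are a, e, e, e, i — 5 nuclei, so 5 syllables.
V1 /a/ – V2 /e/: /blzr/ splits as /bl/ + /zr/ (/zr/ is the longest suffix that is a licit onset).
V2 /e/ – V3 /e/: /ktkl/ splits as /kt/ + /kl/ (/kl/ is the longest suffix that is a licit onset).
V3 /e/ – V4 /e/: /klvr/ splits as /kl/ + /vr/ (/vr/ is the longest suffix that is a licit onset).
V4 /e/ – V5 /i/: /br/; trying suffixes from longest down, /r/ is the first permitted one, so coda /b/ | onset /r/.
Result: zabl.zrekt.klekl.vreb.rikb.
Mapping each syllable to C/V: /zabl/ → CVCC, /zrekt/ → CCVCC, /klekl/ → CCVCC, /vreb/ → CCVC, /rikb/ → CVCC.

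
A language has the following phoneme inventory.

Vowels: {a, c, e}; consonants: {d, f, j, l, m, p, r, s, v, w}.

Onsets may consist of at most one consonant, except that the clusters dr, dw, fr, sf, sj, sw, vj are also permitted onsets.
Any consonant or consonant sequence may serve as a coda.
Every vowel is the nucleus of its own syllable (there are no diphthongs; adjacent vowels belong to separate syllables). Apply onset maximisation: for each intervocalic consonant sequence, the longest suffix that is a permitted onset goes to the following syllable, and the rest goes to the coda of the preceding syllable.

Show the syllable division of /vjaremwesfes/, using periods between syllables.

Vowels present: a, e, e, e; each is a nucleus, giving 4 syllables.
V1 /a/ – V2 /e/: just /r/ — single C goes to the following onset.
V2 /e/ – V3 /e/: cluster /mw/ — the longest permitted-onset suffix is /w/; onset = /w/, preceding coda = /m/.
V3 /e/ – V4 /e/: /sf/ is a licit onset in full, so it all attaches to the next syllable.

vja.rem.we.sfes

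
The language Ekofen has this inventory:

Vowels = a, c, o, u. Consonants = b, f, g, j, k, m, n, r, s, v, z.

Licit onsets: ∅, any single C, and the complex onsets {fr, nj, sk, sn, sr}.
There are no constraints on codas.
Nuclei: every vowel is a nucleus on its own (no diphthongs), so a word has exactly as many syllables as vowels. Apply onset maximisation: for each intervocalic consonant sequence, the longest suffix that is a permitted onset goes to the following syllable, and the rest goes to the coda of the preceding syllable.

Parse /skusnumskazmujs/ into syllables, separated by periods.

Nuclei (vowels): u, u, a, u → 4 syllables.
Between /u/ (V1) and /u/ (V2): /sn/ — entire cluster is a permitted onset → onset /sn/, coda ∅.
Between /u/ (V2) and /a/ (V3): /msk/; trying suffixes from longest down, /sk/ is the first permitted one, so coda /m/ | onset /sk/.
Between /a/ (V3) and /u/ (V4): /zm/; trying suffixes from longest down, /m/ is the first permitted one, so coda /z/ | onset /m/.

sku.snum.skaz.mujs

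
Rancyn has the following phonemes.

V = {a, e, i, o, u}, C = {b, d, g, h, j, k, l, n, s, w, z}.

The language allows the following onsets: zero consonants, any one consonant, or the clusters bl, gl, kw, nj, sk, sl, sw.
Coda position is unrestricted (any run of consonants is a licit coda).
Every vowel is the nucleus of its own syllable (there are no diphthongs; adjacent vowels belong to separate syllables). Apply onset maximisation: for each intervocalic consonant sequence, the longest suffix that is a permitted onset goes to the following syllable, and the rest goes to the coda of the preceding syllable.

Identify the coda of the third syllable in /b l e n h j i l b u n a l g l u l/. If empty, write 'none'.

none

Nuclei (vowels): e, i, u, a, u → 5 syllables.
/e…i/ gap (V1→V2): /nhj/ — longest licit onset from the right is /j/, leaving /nh/ as coda.
/i…u/ gap (V2→V3): /lb/ — longest licit onset from the right is /b/, leaving /l/ as coda.
/u…a/ gap (V3→V4): just /n/ — single C goes to the following onset.
/a…u/ gap (V4→V5): /lgl/ splits as /l/ + /gl/ (/gl/ is the longest suffix that is a licit onset).
So the parse is blenh.jil.bu.nal.glul.
Syllable 3 is /bu/: onset /b/, nucleus /u/, coda ∅.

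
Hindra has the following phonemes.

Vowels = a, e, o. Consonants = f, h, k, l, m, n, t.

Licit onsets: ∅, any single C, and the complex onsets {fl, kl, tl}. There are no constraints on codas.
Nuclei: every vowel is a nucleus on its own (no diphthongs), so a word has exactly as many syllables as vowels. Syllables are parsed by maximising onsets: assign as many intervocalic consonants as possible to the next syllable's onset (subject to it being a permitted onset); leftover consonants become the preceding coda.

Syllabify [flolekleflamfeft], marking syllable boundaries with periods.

flo.le.kle.flam.feft

Vowels present: o, e, e, a, e; each is a nucleus, giving 5 syllables.
/o…e/ gap (V1→V2): /l/ is a single consonant, so it becomes the next onset.
/e…e/ gap (V2→V3): /kl/ is a licit onset in full, so it all attaches to the next syllable.
/e…a/ gap (V3→V4): cluster /fl/ — /fl/ is itself a permitted onset, so the whole cluster goes right; preceding coda = ∅.
/a…e/ gap (V4→V5): cluster /mf/ — the longest permitted-onset suffix is /f/; onset = /f/, preceding coda = /m/.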